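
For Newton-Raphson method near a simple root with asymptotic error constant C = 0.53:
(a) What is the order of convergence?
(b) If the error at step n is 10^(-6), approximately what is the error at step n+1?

(a) Newton-Raphson has quadratic (order 2) convergence near simple roots.
    This means |e_{n+1}| ≈ C|e_n|².

(b) With |e_n| = 10^(-6) and C = 0.53:
    |e_{n+1}| ≈ 0.53 × (10^(-6))² = 0.53 × 10^(-12)

(a) 2 (quadratic); (b) |e_{n+1}| ≈ 5.300e-13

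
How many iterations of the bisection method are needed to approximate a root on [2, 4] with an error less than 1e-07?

We need (b-a)/2^n ≤ 1e-07
(4 - 2)/2^n ≤ 1e-07
2/2^n ≤ 1e-07
2^n ≥ 20000000
n ≥ log₂(20000000) = 24.25
n ≥ 25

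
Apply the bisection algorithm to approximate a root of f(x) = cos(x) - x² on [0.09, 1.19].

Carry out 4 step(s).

f(x) = cos(x) - x²
Initial interval: [0.09, 1.19]

Iteration 1:
  c_1 = (0.090000 + 1.190000)/2 = 0.640000
  f(c_1) = f(0.640000) = 0.392496
  f(a) × f(c) ≥ 0, new interval: [0.640000, 1.190000]
Iteration 2:
  c_2 = (0.640000 + 1.190000)/2 = 0.915000
  f(c_2) = f(0.915000) = -0.227434
  f(a) × f(c) < 0, new interval: [0.640000, 0.915000]
Iteration 3:
  c_3 = (0.640000 + 0.915000)/2 = 0.777500
  f(c_3) = f(0.777500) = 0.108163
  f(a) × f(c) ≥ 0, new interval: [0.777500, 0.915000]
Iteration 4:
  c_4 = (0.777500 + 0.915000)/2 = 0.846250
  f(c_4) = f(0.846250) = -0.053343
  f(a) × f(c) < 0, new interval: [0.777500, 0.846250]

After 4 iteration(s), the approximation is c_4 = 0.846250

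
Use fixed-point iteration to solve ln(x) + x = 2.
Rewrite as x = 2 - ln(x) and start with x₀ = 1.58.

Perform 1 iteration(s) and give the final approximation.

Equation: ln(x) + x = 2
Fixed-point form: x = 2 - ln(x)
x₀ = 1.58

x_1 = g(1.580000) = 1.542575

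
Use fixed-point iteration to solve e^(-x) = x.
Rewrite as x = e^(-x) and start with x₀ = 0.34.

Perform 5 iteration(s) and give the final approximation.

Equation: e^(-x) = x
Fixed-point form: x = e^(-x)
x₀ = 0.34

x_1 = g(0.340000) = 0.711770
x_2 = g(0.711770) = 0.490775
x_3 = g(0.490775) = 0.612152
x_4 = g(0.612152) = 0.542183
x_5 = g(0.542183) = 0.581478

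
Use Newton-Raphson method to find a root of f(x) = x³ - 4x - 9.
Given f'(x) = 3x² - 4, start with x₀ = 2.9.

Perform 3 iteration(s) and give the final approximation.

f(x) = x³ - 4x - 9
f'(x) = 3x² - 4
x₀ = 2.9

Newton-Raphson formula: x_{n+1} = x_n - f(x_n)/f'(x_n)

Iteration 1:
  f(2.900000) = 3.789000
  f'(2.900000) = 21.230000
  x_1 = 2.900000 - 3.789000/21.230000 = 2.721526
Iteration 2:
  f(2.721526) = 0.271435
  f'(2.721526) = 18.220114
  x_2 = 2.721526 - 0.271435/18.220114 = 2.706629
Iteration 3:
  f(2.706629) = 0.001809
  f'(2.706629) = 17.977515
  x_3 = 2.706629 - 0.001809/17.977515 = 2.706528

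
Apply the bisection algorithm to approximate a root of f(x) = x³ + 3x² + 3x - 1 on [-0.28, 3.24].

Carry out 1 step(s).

f(x) = x³ + 3x² + 3x - 1
Initial interval: [-0.28, 3.24]

Iteration 1:
  c_1 = (-0.280000 + 3.240000)/2 = 1.480000
  f(c_1) = f(1.480000) = 13.252992
  f(a) × f(c) < 0, new interval: [-0.280000, 1.480000]

After 1 iteration(s), the approximation is c_1 = 1.480000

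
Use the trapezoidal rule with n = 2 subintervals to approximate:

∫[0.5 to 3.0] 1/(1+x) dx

f(x) = 1/(1+x)
a = 0.5, b = 3.0, n = 2
h = (b - a)/n = 1.250000

Trapezoidal rule: (h/2)[f(x₀) + 2f(x₁) + 2f(x₂) + ... + f(xₙ)]

x_0 = 0.5000, f(x_0) = 0.666667, coefficient = 1
x_1 = 1.7500, f(x_1) = 0.363636, coefficient = 2
x_2 = 3.0000, f(x_2) = 0.250000, coefficient = 1

I ≈ (1.250000/2) × 1.643939 = 1.027462
Exact value: 0.980829
Error: 0.046633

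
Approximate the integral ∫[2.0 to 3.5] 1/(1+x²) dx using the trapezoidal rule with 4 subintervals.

f(x) = 1/(1+x²)
a = 2.0, b = 3.5, n = 4
h = (b - a)/n = 0.375000

Trapezoidal rule: (h/2)[f(x₀) + 2f(x₁) + 2f(x₂) + ... + f(xₙ)]

x_0 = 2.0000, f(x_0) = 0.200000, coefficient = 1
x_1 = 2.3750, f(x_1) = 0.150588, coefficient = 2
x_2 = 2.7500, f(x_2) = 0.116788, coefficient = 2
x_3 = 3.1250, f(x_3) = 0.092888, coefficient = 2
x_4 = 3.5000, f(x_4) = 0.075472, coefficient = 1

I ≈ (0.375000/2) × 0.996001 = 0.186750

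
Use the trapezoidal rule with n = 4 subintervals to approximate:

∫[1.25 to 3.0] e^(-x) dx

f(x) = e^(-x)
a = 1.25, b = 3.0, n = 4
h = (b - a)/n = 0.437500

Trapezoidal rule: (h/2)[f(x₀) + 2f(x₁) + 2f(x₂) + ... + f(xₙ)]

x_0 = 1.2500, f(x_0) = 0.286505, coefficient = 1
x_1 = 1.6875, f(x_1) = 0.184981, coefficient = 2
x_2 = 2.1250, f(x_2) = 0.119433, coefficient = 2
x_3 = 2.5625, f(x_3) = 0.077112, coefficient = 2
x_4 = 3.0000, f(x_4) = 0.049787, coefficient = 1

I ≈ (0.437500/2) × 1.099344 = 0.240482
Exact value: 0.236718
Error: 0.003764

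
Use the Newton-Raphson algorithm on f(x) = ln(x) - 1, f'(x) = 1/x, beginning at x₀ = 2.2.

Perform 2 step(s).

f(x) = ln(x) - 1
f'(x) = 1/x
x₀ = 2.2

Newton-Raphson formula: x_{n+1} = x_n - f(x_n)/f'(x_n)

Iteration 1:
  f(2.200000) = -0.211543
  f'(2.200000) = 0.454545
  x_1 = 2.200000 - (-0.211543)/0.454545 = 2.665394
Iteration 2:
  f(2.665394) = -0.019648
  f'(2.665394) = 0.375179
  x_2 = 2.665394 - (-0.019648)/0.375179 = 2.717764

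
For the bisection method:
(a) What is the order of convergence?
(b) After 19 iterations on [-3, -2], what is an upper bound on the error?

(a) Bisection has linear (order 1) convergence; the error is halved each step.

(b) Error bound = (b-a)/2^n = (-2 - (-3))/2^{19}
    = 1/2^{19}

(a) 1 (linear); (b) error ≤ 1.91e-06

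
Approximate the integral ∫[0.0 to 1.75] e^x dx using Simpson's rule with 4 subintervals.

f(x) = e^x
a = 0.0, b = 1.75, n = 4
h = (b - a)/n = 0.437500

Simpson's rule: (h/3)[f(x₀) + 4f(x₁) + 2f(x₂) + ... + f(xₙ)]

x_0 = 0.0000, f(x_0) = 1.000000, coefficient = 1
x_1 = 0.4375, f(x_1) = 1.548830, coefficient = 4
x_2 = 0.8750, f(x_2) = 2.398875, coefficient = 2
x_3 = 1.3125, f(x_3) = 3.715451, coefficient = 4
x_4 = 1.7500, f(x_4) = 5.754603, coefficient = 1

I ≈ (0.437500/3) × 32.609477 = 4.755549
Exact value: 4.754603
Error: 0.000946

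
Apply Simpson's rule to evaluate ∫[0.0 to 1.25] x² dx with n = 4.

f(x) = x²
a = 0.0, b = 1.25, n = 4
h = (b - a)/n = 0.312500

Simpson's rule: (h/3)[f(x₀) + 4f(x₁) + 2f(x₂) + ... + f(xₙ)]

x_0 = 0.0000, f(x_0) = 0.000000, coefficient = 1
x_1 = 0.3125, f(x_1) = 0.097656, coefficient = 4
x_2 = 0.6250, f(x_2) = 0.390625, coefficient = 2
x_3 = 0.9375, f(x_3) = 0.878906, coefficient = 4
x_4 = 1.2500, f(x_4) = 1.562500, coefficient = 1

I ≈ (0.312500/3) × 6.250000 = 0.651042
Exact value: 0.651042
Error: 0.000000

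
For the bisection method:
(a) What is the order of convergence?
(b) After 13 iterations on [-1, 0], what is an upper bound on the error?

(a) Bisection has linear (order 1) convergence; the error is halved each step.

(b) Error bound = (b-a)/2^n = (0 - (-1))/2^{13}
    = 1/2^{13}

(a) 1 (linear); (b) error ≤ 1.22e-04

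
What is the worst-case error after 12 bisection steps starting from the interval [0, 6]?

Bisection error bound: |error| ≤ (b-a)/2^n
|error| ≤ (6 - 0)/2^12 = 6/2^12
|error| ≤ 0.0014648438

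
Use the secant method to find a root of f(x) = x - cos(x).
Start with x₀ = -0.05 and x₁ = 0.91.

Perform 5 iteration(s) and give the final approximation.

f(x) = x - cos(x)
x₀ = -0.05, x₁ = 0.91

Secant formula: x_{n+1} = x_n - f(x_n)(x_n - x_{n-1})/(f(x_n) - f(x_{n-1}))

Iteration 1:
  f(-0.050000) = -1.048750
  f(0.910000) = 0.296254
  x_2 = 0.910000 - 0.296254×(0.910000 - (-0.050000))/(0.296254 - (-1.048750))
       = 0.698548
Iteration 2:
  f(0.910000) = 0.296254
  f(0.698548) = -0.067229
  x_3 = 0.698548 - (-0.067229)×(0.698548 - 0.910000)/(-0.067229 - 0.296254)
       = 0.737658
Iteration 3:
  f(0.698548) = -0.067229
  f(0.737658) = -0.002388
  x_4 = 0.737658 - (-0.002388)×(0.737658 - 0.698548)/(-0.002388 - (-0.067229))
       = 0.739098
Iteration 4:
  f(0.737658) = -0.002388
  f(0.739098) = 0.000022
  x_5 = 0.739098 - 0.000022×(0.739098 - 0.737658)/(0.000022 - (-0.002388))
       = 0.739085
Iteration 5:
  f(0.739098) = 0.000022
  f(0.739085) = 0.000000
  x_6 = 0.739085 - 0.000000×(0.739085 - 0.739098)/(0.000000 - 0.000022)
       = 0.739085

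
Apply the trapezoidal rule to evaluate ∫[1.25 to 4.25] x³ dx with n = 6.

f(x) = x³
a = 1.25, b = 4.25, n = 6
h = (b - a)/n = 0.500000

Trapezoidal rule: (h/2)[f(x₀) + 2f(x₁) + 2f(x₂) + ... + f(xₙ)]

x_0 = 1.2500, f(x_0) = 1.953125, coefficient = 1
x_1 = 1.7500, f(x_1) = 5.359375, coefficient = 2
x_2 = 2.2500, f(x_2) = 11.390625, coefficient = 2
x_3 = 2.7500, f(x_3) = 20.796875, coefficient = 2
x_4 = 3.2500, f(x_4) = 34.328125, coefficient = 2
x_5 = 3.7500, f(x_5) = 52.734375, coefficient = 2
x_6 = 4.2500, f(x_6) = 76.765625, coefficient = 1

I ≈ (0.500000/2) × 327.937500 = 81.984375
Exact value: 80.953125
Error: 1.031250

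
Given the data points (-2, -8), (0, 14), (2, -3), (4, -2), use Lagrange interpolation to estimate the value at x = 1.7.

Lagrange interpolation formula:
P(x) = Σ yᵢ × Lᵢ(x)
where Lᵢ(x) = Π_{j≠i} (x - xⱼ)/(xᵢ - xⱼ)

L_0(1.7) = (1.7 - 0)/(-2 - 0) × (1.7 - 2)/(-2 - 2) × (1.7 - 4)/(-2 - 4) = -0.024437
L_1(1.7) = (1.7 - (-2))/(0 - (-2)) × (1.7 - 2)/(0 - 2) × (1.7 - 4)/(0 - 4) = 0.159563
L_2(1.7) = (1.7 - (-2))/(2 - (-2)) × (1.7 - 0)/(2 - 0) × (1.7 - 4)/(2 - 4) = 0.904187
L_3(1.7) = (1.7 - (-2))/(4 - (-2)) × (1.7 - 0)/(4 - 0) × (1.7 - 2)/(4 - 2) = -0.039313

P(1.7) = (-8)×L_0(1.7) + 14×L_1(1.7) + (-3)×L_2(1.7) + (-2)×L_3(1.7)
P(1.7) = -0.204562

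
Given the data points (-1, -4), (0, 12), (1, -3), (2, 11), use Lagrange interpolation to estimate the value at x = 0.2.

Lagrange interpolation formula:
P(x) = Σ yᵢ × Lᵢ(x)
where Lᵢ(x) = Π_{j≠i} (x - xⱼ)/(xᵢ - xⱼ)

L_0(0.2) = (0.2 - 0)/(-1 - 0) × (0.2 - 1)/(-1 - 1) × (0.2 - 2)/(-1 - 2) = -0.048000
L_1(0.2) = (0.2 - (-1))/(0 - (-1)) × (0.2 - 1)/(0 - 1) × (0.2 - 2)/(0 - 2) = 0.864000
L_2(0.2) = (0.2 - (-1))/(1 - (-1)) × (0.2 - 0)/(1 - 0) × (0.2 - 2)/(1 - 2) = 0.216000
L_3(0.2) = (0.2 - (-1))/(2 - (-1)) × (0.2 - 0)/(2 - 0) × (0.2 - 1)/(2 - 1) = -0.032000

P(0.2) = (-4)×L_0(0.2) + 12×L_1(0.2) + (-3)×L_2(0.2) + 11×L_3(0.2)
P(0.2) = 9.560000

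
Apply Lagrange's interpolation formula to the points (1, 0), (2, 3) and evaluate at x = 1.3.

Lagrange interpolation formula:
P(x) = Σ yᵢ × Lᵢ(x)
where Lᵢ(x) = Π_{j≠i} (x - xⱼ)/(xᵢ - xⱼ)

L_0(1.3) = (1.3 - 2)/(1 - 2) = 0.700000
L_1(1.3) = (1.3 - 1)/(2 - 1) = 0.300000

P(1.3) = 0×L_0(1.3) + 3×L_1(1.3)
P(1.3) = 0.900000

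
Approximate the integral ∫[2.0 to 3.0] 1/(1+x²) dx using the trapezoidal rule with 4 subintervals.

f(x) = 1/(1+x²)
a = 2.0, b = 3.0, n = 4
h = (b - a)/n = 0.250000

Trapezoidal rule: (h/2)[f(x₀) + 2f(x₁) + 2f(x₂) + ... + f(xₙ)]

x_0 = 2.0000, f(x_0) = 0.200000, coefficient = 1
x_1 = 2.2500, f(x_1) = 0.164948, coefficient = 2
x_2 = 2.5000, f(x_2) = 0.137931, coefficient = 2
x_3 = 2.7500, f(x_3) = 0.116788, coefficient = 2
x_4 = 3.0000, f(x_4) = 0.100000, coefficient = 1

I ≈ (0.250000/2) × 1.139336 = 0.142417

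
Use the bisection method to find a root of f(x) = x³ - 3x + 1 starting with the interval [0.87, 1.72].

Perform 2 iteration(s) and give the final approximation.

f(x) = x³ - 3x + 1
Initial interval: [0.87, 1.72]

Iteration 1:
  c_1 = (0.870000 + 1.720000)/2 = 1.295000
  f(c_1) = f(1.295000) = -0.713253
  f(a) × f(c) ≥ 0, new interval: [1.295000, 1.720000]
Iteration 2:
  c_2 = (1.295000 + 1.720000)/2 = 1.507500
  f(c_2) = f(1.507500) = -0.096621
  f(a) × f(c) ≥ 0, new interval: [1.507500, 1.720000]

After 2 iteration(s), the approximation is c_2 = 1.507500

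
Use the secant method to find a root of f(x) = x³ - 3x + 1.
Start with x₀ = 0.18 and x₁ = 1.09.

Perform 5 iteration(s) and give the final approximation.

f(x) = x³ - 3x + 1
x₀ = 0.18, x₁ = 1.09

Secant formula: x_{n+1} = x_n - f(x_n)(x_n - x_{n-1})/(f(x_n) - f(x_{n-1}))

Iteration 1:
  f(0.180000) = 0.465832
  f(1.090000) = -0.974971
  x_2 = 1.090000 - (-0.974971)×(1.090000 - 0.180000)/(-0.974971 - 0.465832)
       = 0.474216
Iteration 2:
  f(1.090000) = -0.974971
  f(0.474216) = -0.316006
  x_3 = 0.474216 - (-0.316006)×(0.474216 - 1.090000)/(-0.316006 - (-0.974971))
       = 0.178918
Iteration 3:
  f(0.474216) = -0.316006
  f(0.178918) = 0.468974
  x_4 = 0.178918 - 0.468974×(0.178918 - 0.474216)/(0.468974 - (-0.316006))
       = 0.355339
Iteration 4:
  f(0.178918) = 0.468974
  f(0.355339) = -0.021150
  x_5 = 0.355339 - (-0.021150)×(0.355339 - 0.178918)/(-0.021150 - 0.468974)
       = 0.347726
Iteration 5:
  f(0.355339) = -0.021150
  f(0.347726) = -0.001133
  x_6 = 0.347726 - (-0.001133)×(0.347726 - 0.355339)/(-0.001133 - (-0.021150))
       = 0.347295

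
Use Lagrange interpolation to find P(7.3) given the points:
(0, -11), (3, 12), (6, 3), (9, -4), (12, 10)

Lagrange interpolation formula:
P(x) = Σ yᵢ × Lᵢ(x)
where Lᵢ(x) = Π_{j≠i} (x - xⱼ)/(xᵢ - xⱼ)

L_0(7.3) = (7.3 - 3)/(0 - 3) × (7.3 - 6)/(0 - 6) × (7.3 - 9)/(0 - 9) × (7.3 - 12)/(0 - 12) = 0.022975
L_1(7.3) = (7.3 - 0)/(3 - 0) × (7.3 - 6)/(3 - 6) × (7.3 - 9)/(3 - 9) × (7.3 - 12)/(3 - 12) = -0.156019
L_2(7.3) = (7.3 - 0)/(6 - 0) × (7.3 - 3)/(6 - 3) × (7.3 - 9)/(6 - 9) × (7.3 - 12)/(6 - 12) = 0.774093
L_3(7.3) = (7.3 - 0)/(9 - 0) × (7.3 - 3)/(9 - 3) × (7.3 - 6)/(9 - 6) × (7.3 - 12)/(9 - 12) = 0.394636
L_4(7.3) = (7.3 - 0)/(12 - 0) × (7.3 - 3)/(12 - 3) × (7.3 - 6)/(12 - 6) × (7.3 - 9)/(12 - 9) = -0.035685

P(7.3) = (-11)×L_0(7.3) + 12×L_1(7.3) + 3×L_2(7.3) + (-4)×L_3(7.3) + 10×L_4(7.3)
P(7.3) = -1.738069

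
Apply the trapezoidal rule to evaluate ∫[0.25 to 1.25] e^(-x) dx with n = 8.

f(x) = e^(-x)
a = 0.25, b = 1.25, n = 8
h = (b - a)/n = 0.125000

Trapezoidal rule: (h/2)[f(x₀) + 2f(x₁) + 2f(x₂) + ... + f(xₙ)]

x_0 = 0.2500, f(x_0) = 0.778801, coefficient = 1
x_1 = 0.3750, f(x_1) = 0.687289, coefficient = 2
x_2 = 0.5000, f(x_2) = 0.606531, coefficient = 2
x_3 = 0.6250, f(x_3) = 0.535261, coefficient = 2
x_4 = 0.7500, f(x_4) = 0.472367, coefficient = 2
x_5 = 0.8750, f(x_5) = 0.416862, coefficient = 2
x_6 = 1.0000, f(x_6) = 0.367879, coefficient = 2
x_7 = 1.1250, f(x_7) = 0.324652, coefficient = 2
x_8 = 1.2500, f(x_8) = 0.286505, coefficient = 1

I ≈ (0.125000/2) × 7.886989 = 0.492937
Exact value: 0.492296
Error: 0.000641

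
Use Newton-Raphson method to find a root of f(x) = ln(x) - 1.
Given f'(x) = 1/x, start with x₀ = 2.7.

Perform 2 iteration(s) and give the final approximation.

f(x) = ln(x) - 1
f'(x) = 1/x
x₀ = 2.7

Newton-Raphson formula: x_{n+1} = x_n - f(x_n)/f'(x_n)

Iteration 1:
  f(2.700000) = -0.006748
  f'(2.700000) = 0.370370
  x_1 = 2.700000 - (-0.006748)/0.370370 = 2.718220
Iteration 2:
  f(2.718220) = -0.000023
  f'(2.718220) = 0.367888
  x_2 = 2.718220 - (-0.000023)/0.367888 = 2.718282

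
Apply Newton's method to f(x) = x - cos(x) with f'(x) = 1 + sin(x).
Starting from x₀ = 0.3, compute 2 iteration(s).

f(x) = x - cos(x)
f'(x) = 1 + sin(x)
x₀ = 0.3

Newton-Raphson formula: x_{n+1} = x_n - f(x_n)/f'(x_n)

Iteration 1:
  f(0.300000) = -0.655336
  f'(0.300000) = 1.295520
  x_1 = 0.300000 - (-0.655336)/1.295520 = 0.805848
Iteration 2:
  f(0.805848) = 0.113349
  f'(0.805848) = 1.721418
  x_2 = 0.805848 - 0.113349/1.721418 = 0.740002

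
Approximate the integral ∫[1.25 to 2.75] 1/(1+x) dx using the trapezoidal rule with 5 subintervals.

f(x) = 1/(1+x)
a = 1.25, b = 2.75, n = 5
h = (b - a)/n = 0.300000

Trapezoidal rule: (h/2)[f(x₀) + 2f(x₁) + 2f(x₂) + ... + f(xₙ)]

x_0 = 1.2500, f(x_0) = 0.444444, coefficient = 1
x_1 = 1.5500, f(x_1) = 0.392157, coefficient = 2
x_2 = 1.8500, f(x_2) = 0.350877, coefficient = 2
x_3 = 2.1500, f(x_3) = 0.317460, coefficient = 2
x_4 = 2.4500, f(x_4) = 0.289855, coefficient = 2
x_5 = 2.7500, f(x_5) = 0.266667, coefficient = 1

I ≈ (0.300000/2) × 3.411810 = 0.511772
Exact value: 0.510826
Error: 0.000946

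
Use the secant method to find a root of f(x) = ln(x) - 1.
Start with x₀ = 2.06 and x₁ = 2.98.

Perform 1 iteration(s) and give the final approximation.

f(x) = ln(x) - 1
x₀ = 2.06, x₁ = 2.98

Secant formula: x_{n+1} = x_n - f(x_n)(x_n - x_{n-1})/(f(x_n) - f(x_{n-1}))

Iteration 1:
  f(2.060000) = -0.277294
  f(2.980000) = 0.091923
  x_2 = 2.980000 - 0.091923×(2.980000 - 2.060000)/(0.091923 - (-0.277294))
       = 2.750949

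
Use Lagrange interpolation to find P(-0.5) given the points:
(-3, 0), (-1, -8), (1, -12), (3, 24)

Lagrange interpolation formula:
P(x) = Σ yᵢ × Lᵢ(x)
where Lᵢ(x) = Π_{j≠i} (x - xⱼ)/(xᵢ - xⱼ)

L_0(-0.5) = (-0.5 - (-1))/(-3 - (-1)) × (-0.5 - 1)/(-3 - 1) × (-0.5 - 3)/(-3 - 3) = -0.054688
L_1(-0.5) = (-0.5 - (-3))/(-1 - (-3)) × (-0.5 - 1)/(-1 - 1) × (-0.5 - 3)/(-1 - 3) = 0.820312
L_2(-0.5) = (-0.5 - (-3))/(1 - (-3)) × (-0.5 - (-1))/(1 - (-1)) × (-0.5 - 3)/(1 - 3) = 0.273438
L_3(-0.5) = (-0.5 - (-3))/(3 - (-3)) × (-0.5 - (-1))/(3 - (-1)) × (-0.5 - 1)/(3 - 1) = -0.039062

P(-0.5) = 0×L_0(-0.5) + (-8)×L_1(-0.5) + (-12)×L_2(-0.5) + 24×L_3(-0.5)
P(-0.5) = -10.781250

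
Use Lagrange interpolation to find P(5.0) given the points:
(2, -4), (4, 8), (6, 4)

Lagrange interpolation formula:
P(x) = Σ yᵢ × Lᵢ(x)
where Lᵢ(x) = Π_{j≠i} (x - xⱼ)/(xᵢ - xⱼ)

L_0(5.0) = (5.0 - 4)/(2 - 4) × (5.0 - 6)/(2 - 6) = -0.125000
L_1(5.0) = (5.0 - 2)/(4 - 2) × (5.0 - 6)/(4 - 6) = 0.750000
L_2(5.0) = (5.0 - 2)/(6 - 2) × (5.0 - 4)/(6 - 4) = 0.375000

P(5.0) = (-4)×L_0(5.0) + 8×L_1(5.0) + 4×L_2(5.0)
P(5.0) = 8.000000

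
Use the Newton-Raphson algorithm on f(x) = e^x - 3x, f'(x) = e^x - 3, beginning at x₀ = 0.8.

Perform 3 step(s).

f(x) = e^x - 3x
f'(x) = e^x - 3
x₀ = 0.8

Newton-Raphson formula: x_{n+1} = x_n - f(x_n)/f'(x_n)

Iteration 1:
  f(0.800000) = -0.174459
  f'(0.800000) = -0.774459
  x_1 = 0.800000 - (-0.174459)/(-0.774459) = 0.574734
Iteration 2:
  f(0.574734) = 0.052456
  f'(0.574734) = -1.223342
  x_2 = 0.574734 - 0.052456/(-1.223342) = 0.617613
Iteration 3:
  f(0.617613) = 0.001657
  f'(0.617613) = -1.145504
  x_3 = 0.617613 - 0.001657/(-1.145504) = 0.619060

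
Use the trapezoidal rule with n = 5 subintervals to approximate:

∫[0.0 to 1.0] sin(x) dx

f(x) = sin(x)
a = 0.0, b = 1.0, n = 5
h = (b - a)/n = 0.200000

Trapezoidal rule: (h/2)[f(x₀) + 2f(x₁) + 2f(x₂) + ... + f(xₙ)]

x_0 = 0.0000, f(x_0) = 0.000000, coefficient = 1
x_1 = 0.2000, f(x_1) = 0.198669, coefficient = 2
x_2 = 0.4000, f(x_2) = 0.389418, coefficient = 2
x_3 = 0.6000, f(x_3) = 0.564642, coefficient = 2
x_4 = 0.8000, f(x_4) = 0.717356, coefficient = 2
x_5 = 1.0000, f(x_5) = 0.841471, coefficient = 1

I ≈ (0.200000/2) × 4.581643 = 0.458164
Exact value: 0.459698
Error: 0.001533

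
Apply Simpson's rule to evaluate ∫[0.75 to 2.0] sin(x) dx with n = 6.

f(x) = sin(x)
a = 0.75, b = 2.0, n = 6
h = (b - a)/n = 0.208333

Simpson's rule: (h/3)[f(x₀) + 4f(x₁) + 2f(x₂) + ... + f(xₙ)]

x_0 = 0.7500, f(x_0) = 0.681639, coefficient = 1
x_1 = 0.9583, f(x_1) = 0.818235, coefficient = 4
x_2 = 1.1667, f(x_2) = 0.919445, coefficient = 2
x_3 = 1.3750, f(x_3) = 0.980893, coefficient = 4
x_4 = 1.5833, f(x_4) = 0.999921, coefficient = 2
x_5 = 1.7917, f(x_5) = 0.975707, coefficient = 4
x_6 = 2.0000, f(x_6) = 0.909297, coefficient = 1

I ≈ (0.208333/3) × 16.529008 = 1.147848
Exact value: 1.147836
Error: 0.000012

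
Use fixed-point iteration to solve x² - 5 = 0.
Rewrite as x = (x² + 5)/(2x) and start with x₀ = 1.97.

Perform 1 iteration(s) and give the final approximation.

Equation: x² - 5 = 0
Fixed-point form: x = (x² + 5)/(2x)
x₀ = 1.97

x_1 = g(1.970000) = 2.254036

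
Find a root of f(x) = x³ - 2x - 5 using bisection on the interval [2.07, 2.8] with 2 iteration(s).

f(x) = x³ - 2x - 5
Initial interval: [2.07, 2.8]

Iteration 1:
  c_1 = (2.070000 + 2.800000)/2 = 2.435000
  f(c_1) = f(2.435000) = 4.567663
  f(a) × f(c) < 0, new interval: [2.070000, 2.435000]
Iteration 2:
  c_2 = (2.070000 + 2.435000)/2 = 2.252500
  f(c_2) = f(2.252500) = 1.923636
  f(a) × f(c) < 0, new interval: [2.070000, 2.252500]

After 2 iteration(s), the approximation is c_2 = 2.252500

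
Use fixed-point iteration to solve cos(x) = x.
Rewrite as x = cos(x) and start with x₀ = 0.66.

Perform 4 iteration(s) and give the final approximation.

Equation: cos(x) = x
Fixed-point form: x = cos(x)
x₀ = 0.66

x_1 = g(0.660000) = 0.789992
x_2 = g(0.789992) = 0.703851
x_3 = g(0.703851) = 0.762356
x_4 = g(0.762356) = 0.723211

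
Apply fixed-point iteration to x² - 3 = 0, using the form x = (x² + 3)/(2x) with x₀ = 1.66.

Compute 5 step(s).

Equation: x² - 3 = 0
Fixed-point form: x = (x² + 3)/(2x)
x₀ = 1.66

x_1 = g(1.660000) = 1.733614
x_2 = g(1.733614) = 1.732052
x_3 = g(1.732052) = 1.732051
x_4 = g(1.732051) = 1.732051
x_5 = g(1.732051) = 1.732051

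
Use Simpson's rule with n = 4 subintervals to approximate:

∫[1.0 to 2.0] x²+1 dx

f(x) = x²+1
a = 1.0, b = 2.0, n = 4
h = (b - a)/n = 0.250000

Simpson's rule: (h/3)[f(x₀) + 4f(x₁) + 2f(x₂) + ... + f(xₙ)]

x_0 = 1.0000, f(x_0) = 2.000000, coefficient = 1
x_1 = 1.2500, f(x_1) = 2.562500, coefficient = 4
x_2 = 1.5000, f(x_2) = 3.250000, coefficient = 2
x_3 = 1.7500, f(x_3) = 4.062500, coefficient = 4
x_4 = 2.0000, f(x_4) = 5.000000, coefficient = 1

I ≈ (0.250000/3) × 40.000000 = 3.333333
Exact value: 3.333333
Error: 0.000000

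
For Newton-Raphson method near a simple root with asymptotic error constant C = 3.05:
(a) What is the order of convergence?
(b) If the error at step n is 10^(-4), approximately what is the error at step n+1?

(a) Newton-Raphson has quadratic (order 2) convergence near simple roots.
    This means |e_{n+1}| ≈ C|e_n|².

(b) With |e_n| = 10^(-4) and C = 3.05:
    |e_{n+1}| ≈ 3.05 × (10^(-4))² = 3.05 × 10^(-8)

(a) 2 (quadratic); (b) |e_{n+1}| ≈ 3.050e-08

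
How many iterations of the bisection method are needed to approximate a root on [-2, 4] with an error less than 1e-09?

We need (b-a)/2^n ≤ 1e-09
(4 - (-2))/2^n ≤ 1e-09
6/2^n ≤ 1e-09
2^n ≥ 6000000000
n ≥ log₂(6000000000) = 32.48
n ≥ 33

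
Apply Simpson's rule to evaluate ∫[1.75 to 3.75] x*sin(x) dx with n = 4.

f(x) = x*sin(x)
a = 1.75, b = 3.75, n = 4
h = (b - a)/n = 0.500000

Simpson's rule: (h/3)[f(x₀) + 4f(x₁) + 2f(x₂) + ... + f(xₙ)]

x_0 = 1.7500, f(x_0) = 1.721975, coefficient = 1
x_1 = 2.2500, f(x_1) = 1.750665, coefficient = 4
x_2 = 2.7500, f(x_2) = 1.049568, coefficient = 2
x_3 = 3.2500, f(x_3) = -0.351634, coefficient = 4
x_4 = 3.7500, f(x_4) = -2.143355, coefficient = 1

I ≈ (0.500000/3) × 7.273878 = 1.212313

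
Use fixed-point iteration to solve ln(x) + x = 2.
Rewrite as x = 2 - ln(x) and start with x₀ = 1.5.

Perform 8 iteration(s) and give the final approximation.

Equation: ln(x) + x = 2
Fixed-point form: x = 2 - ln(x)
x₀ = 1.5

x_1 = g(1.500000) = 1.594535
x_2 = g(1.594535) = 1.533418
x_3 = g(1.533418) = 1.572501
x_4 = g(1.572501) = 1.547333
x_5 = g(1.547333) = 1.563467
x_6 = g(1.563467) = 1.553094
x_7 = g(1.553094) = 1.559751
x_8 = g(1.559751) = 1.555474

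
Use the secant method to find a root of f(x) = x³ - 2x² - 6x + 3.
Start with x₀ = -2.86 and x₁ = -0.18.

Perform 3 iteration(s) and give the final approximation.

f(x) = x³ - 2x² - 6x + 3
x₀ = -2.86, x₁ = -0.18

Secant formula: x_{n+1} = x_n - f(x_n)(x_n - x_{n-1})/(f(x_n) - f(x_{n-1}))

Iteration 1:
  f(-2.860000) = -19.592856
  f(-0.180000) = 4.009368
  x_2 = -0.180000 - 4.009368×(-0.180000 - (-2.860000))/(4.009368 - (-19.592856))
       = -0.635258
Iteration 2:
  f(-0.180000) = 4.009368
  f(-0.635258) = 5.748083
  x_3 = -0.635258 - 5.748083×(-0.635258 - (-0.180000))/(5.748083 - 4.009368)
       = 0.869797
Iteration 3:
  f(-0.635258) = 5.748083
  f(0.869797) = -3.073833
  x_4 = 0.869797 - (-3.073833)×(0.869797 - (-0.635258))/(-3.073833 - 5.748083)
       = 0.345388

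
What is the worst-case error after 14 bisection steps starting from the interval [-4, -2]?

Bisection error bound: |error| ≤ (b-a)/2^n
|error| ≤ (-2 - (-4))/2^14 = 2/2^14
|error| ≤ 0.0001220703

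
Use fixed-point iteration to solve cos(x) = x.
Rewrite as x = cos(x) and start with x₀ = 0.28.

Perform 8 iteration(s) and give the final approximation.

Equation: cos(x) = x
Fixed-point form: x = cos(x)
x₀ = 0.28

x_1 = g(0.280000) = 0.961055
x_2 = g(0.961055) = 0.572655
x_3 = g(0.572655) = 0.840465
x_4 = g(0.840465) = 0.667116
x_5 = g(0.667116) = 0.785609
x_6 = g(0.785609) = 0.706958
x_7 = g(0.706958) = 0.760342
x_8 = g(0.760342) = 0.724601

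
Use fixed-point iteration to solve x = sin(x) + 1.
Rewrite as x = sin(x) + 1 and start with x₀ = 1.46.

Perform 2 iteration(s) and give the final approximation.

Equation: x = sin(x) + 1
Fixed-point form: x = sin(x) + 1
x₀ = 1.46

x_1 = g(1.460000) = 1.993868
x_2 = g(1.993868) = 1.911832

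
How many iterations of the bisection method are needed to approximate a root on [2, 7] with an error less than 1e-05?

We need (b-a)/2^n ≤ 1e-05
(7 - 2)/2^n ≤ 1e-05
5/2^n ≤ 1e-05
2^n ≥ 500000
n ≥ log₂(500000) = 18.93
n ≥ 19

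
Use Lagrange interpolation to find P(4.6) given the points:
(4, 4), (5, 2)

Lagrange interpolation formula:
P(x) = Σ yᵢ × Lᵢ(x)
where Lᵢ(x) = Π_{j≠i} (x - xⱼ)/(xᵢ - xⱼ)

L_0(4.6) = (4.6 - 5)/(4 - 5) = 0.400000
L_1(4.6) = (4.6 - 4)/(5 - 4) = 0.600000

P(4.6) = 4×L_0(4.6) + 2×L_1(4.6)
P(4.6) = 2.800000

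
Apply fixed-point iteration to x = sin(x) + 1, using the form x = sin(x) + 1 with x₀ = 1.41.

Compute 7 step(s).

Equation: x = sin(x) + 1
Fixed-point form: x = sin(x) + 1
x₀ = 1.41

x_1 = g(1.410000) = 1.987100
x_2 = g(1.987100) = 1.914590
x_3 = g(1.914590) = 1.941483
x_4 = g(1.941483) = 1.932079
x_5 = g(1.932079) = 1.935444
x_6 = g(1.935444) = 1.934249
x_7 = g(1.934249) = 1.934675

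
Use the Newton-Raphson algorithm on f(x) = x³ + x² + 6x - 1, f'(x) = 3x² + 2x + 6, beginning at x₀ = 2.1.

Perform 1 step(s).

f(x) = x³ + x² + 6x - 1
f'(x) = 3x² + 2x + 6
x₀ = 2.1

Newton-Raphson formula: x_{n+1} = x_n - f(x_n)/f'(x_n)

Iteration 1:
  f(2.100000) = 25.271000
  f'(2.100000) = 23.430000
  x_1 = 2.100000 - 25.271000/23.430000 = 1.021426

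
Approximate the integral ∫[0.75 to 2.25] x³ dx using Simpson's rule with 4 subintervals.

f(x) = x³
a = 0.75, b = 2.25, n = 4
h = (b - a)/n = 0.375000

Simpson's rule: (h/3)[f(x₀) + 4f(x₁) + 2f(x₂) + ... + f(xₙ)]

x_0 = 0.7500, f(x_0) = 0.421875, coefficient = 1
x_1 = 1.1250, f(x_1) = 1.423828, coefficient = 4
x_2 = 1.5000, f(x_2) = 3.375000, coefficient = 2
x_3 = 1.8750, f(x_3) = 6.591797, coefficient = 4
x_4 = 2.2500, f(x_4) = 11.390625, coefficient = 1

I ≈ (0.375000/3) × 50.625000 = 6.328125
Exact value: 6.328125
Error: 0.000000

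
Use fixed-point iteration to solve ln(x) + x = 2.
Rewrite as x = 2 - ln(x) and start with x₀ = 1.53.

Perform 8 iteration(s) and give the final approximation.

Equation: ln(x) + x = 2
Fixed-point form: x = 2 - ln(x)
x₀ = 1.53

x_1 = g(1.530000) = 1.574732
x_2 = g(1.574732) = 1.545915
x_3 = g(1.545915) = 1.564384
x_4 = g(1.564384) = 1.552508
x_5 = g(1.552508) = 1.560128
x_6 = g(1.560128) = 1.555232
x_7 = g(1.555232) = 1.558375
x_8 = g(1.558375) = 1.556356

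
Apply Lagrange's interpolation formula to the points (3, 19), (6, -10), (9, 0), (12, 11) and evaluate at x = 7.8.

Lagrange interpolation formula:
P(x) = Σ yᵢ × Lᵢ(x)
where Lᵢ(x) = Π_{j≠i} (x - xⱼ)/(xᵢ - xⱼ)

L_0(7.8) = (7.8 - 6)/(3 - 6) × (7.8 - 9)/(3 - 9) × (7.8 - 12)/(3 - 12) = -0.056000
L_1(7.8) = (7.8 - 3)/(6 - 3) × (7.8 - 9)/(6 - 9) × (7.8 - 12)/(6 - 12) = 0.448000
L_2(7.8) = (7.8 - 3)/(9 - 3) × (7.8 - 6)/(9 - 6) × (7.8 - 12)/(9 - 12) = 0.672000
L_3(7.8) = (7.8 - 3)/(12 - 3) × (7.8 - 6)/(12 - 6) × (7.8 - 9)/(12 - 9) = -0.064000

P(7.8) = 19×L_0(7.8) + (-10)×L_1(7.8) + 0×L_2(7.8) + 11×L_3(7.8)
P(7.8) = -6.248000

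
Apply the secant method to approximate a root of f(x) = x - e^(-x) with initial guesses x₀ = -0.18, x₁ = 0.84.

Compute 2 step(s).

f(x) = x - e^(-x)
x₀ = -0.18, x₁ = 0.84

Secant formula: x_{n+1} = x_n - f(x_n)(x_n - x_{n-1})/(f(x_n) - f(x_{n-1}))

Iteration 1:
  f(-0.180000) = -1.377217
  f(0.840000) = 0.408289
  x_2 = 0.840000 - 0.408289×(0.840000 - (-0.180000))/(0.408289 - (-1.377217))
       = 0.606758
Iteration 2:
  f(0.840000) = 0.408289
  f(0.606758) = 0.061643
  x_3 = 0.606758 - 0.061643×(0.606758 - 0.840000)/(0.061643 - 0.408289)
       = 0.565282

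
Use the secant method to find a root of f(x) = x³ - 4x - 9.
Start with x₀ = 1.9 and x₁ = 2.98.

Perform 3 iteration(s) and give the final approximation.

f(x) = x³ - 4x - 9
x₀ = 1.9, x₁ = 2.98

Secant formula: x_{n+1} = x_n - f(x_n)(x_n - x_{n-1})/(f(x_n) - f(x_{n-1}))

Iteration 1:
  f(1.900000) = -9.741000
  f(2.980000) = 5.543592
  x_2 = 2.980000 - 5.543592×(2.980000 - 1.900000)/(5.543592 - (-9.741000))
       = 2.588293
Iteration 2:
  f(2.980000) = 5.543592
  f(2.588293) = -2.013520
  x_3 = 2.588293 - (-2.013520)×(2.588293 - 2.980000)/(-2.013520 - 5.543592)
       = 2.692660
Iteration 3:
  f(2.588293) = -2.013520
  f(2.692660) = -0.247735
  x_4 = 2.692660 - (-0.247735)×(2.692660 - 2.588293)/(-0.247735 - (-2.013520))
       = 2.707302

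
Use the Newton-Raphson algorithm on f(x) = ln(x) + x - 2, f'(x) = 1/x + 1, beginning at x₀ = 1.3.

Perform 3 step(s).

f(x) = ln(x) + x - 2
f'(x) = 1/x + 1
x₀ = 1.3

Newton-Raphson formula: x_{n+1} = x_n - f(x_n)/f'(x_n)

Iteration 1:
  f(1.300000) = -0.437636
  f'(1.300000) = 1.769231
  x_1 = 1.300000 - (-0.437636)/1.769231 = 1.547359
Iteration 2:
  f(1.547359) = -0.016091
  f'(1.547359) = 1.646262
  x_2 = 1.547359 - (-0.016091)/1.646262 = 1.557134
Iteration 3:
  f(1.557134) = -0.000020
  f'(1.557134) = 1.642206
  x_3 = 1.557134 - (-0.000020)/1.642206 = 1.557146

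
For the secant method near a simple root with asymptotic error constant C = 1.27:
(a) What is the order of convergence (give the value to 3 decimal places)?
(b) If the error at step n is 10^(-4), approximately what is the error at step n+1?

(a) Secant method has superlinear convergence with order φ = (1+√5)/2 ≈ 1.618.
    This means |e_{n+1}| ≈ C|e_n|^1.618.

(b) With |e_n| = 10^(-4) and C = 1.27:
    |e_{n+1}| ≈ 1.27 × (10^(-4))^1.618 = 1.27 × 10^(-6.47)

(a) ≈ 1.618 (golden ratio); (b) |e_{n+1}| ≈ 4.282e-07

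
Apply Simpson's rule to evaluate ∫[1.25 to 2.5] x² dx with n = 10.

f(x) = x²
a = 1.25, b = 2.5, n = 10
h = (b - a)/n = 0.125000

Simpson's rule: (h/3)[f(x₀) + 4f(x₁) + 2f(x₂) + ... + f(xₙ)]

x_0 = 1.2500, f(x_0) = 1.562500, coefficient = 1
x_1 = 1.3750, f(x_1) = 1.890625, coefficient = 4
x_2 = 1.5000, f(x_2) = 2.250000, coefficient = 2
x_3 = 1.6250, f(x_3) = 2.640625, coefficient = 4
x_4 = 1.7500, f(x_4) = 3.062500, coefficient = 2
x_5 = 1.8750, f(x_5) = 3.515625, coefficient = 4
x_6 = 2.0000, f(x_6) = 4.000000, coefficient = 2
x_7 = 2.1250, f(x_7) = 4.515625, coefficient = 4
x_8 = 2.2500, f(x_8) = 5.062500, coefficient = 2
x_9 = 2.3750, f(x_9) = 5.640625, coefficient = 4
x_10 = 2.5000, f(x_10) = 6.250000, coefficient = 1

I ≈ (0.125000/3) × 109.375000 = 4.557292
Exact value: 4.557292
Error: 0.000000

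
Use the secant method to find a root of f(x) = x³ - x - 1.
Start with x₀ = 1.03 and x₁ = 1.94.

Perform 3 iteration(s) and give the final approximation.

f(x) = x³ - x - 1
x₀ = 1.03, x₁ = 1.94

Secant formula: x_{n+1} = x_n - f(x_n)(x_n - x_{n-1})/(f(x_n) - f(x_{n-1}))

Iteration 1:
  f(1.030000) = -0.937273
  f(1.940000) = 4.361384
  x_2 = 1.940000 - 4.361384×(1.940000 - 1.030000)/(4.361384 - (-0.937273))
       = 1.190969
Iteration 2:
  f(1.940000) = 4.361384
  f(1.190969) = -0.501691
  x_3 = 1.190969 - (-0.501691)×(1.190969 - 1.940000)/(-0.501691 - 4.361384)
       = 1.268241
Iteration 3:
  f(1.190969) = -0.501691
  f(1.268241) = -0.228356
  x_4 = 1.268241 - (-0.228356)×(1.268241 - 1.190969)/(-0.228356 - (-0.501691))
       = 1.332798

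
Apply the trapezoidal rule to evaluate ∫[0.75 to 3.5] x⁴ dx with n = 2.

f(x) = x⁴
a = 0.75, b = 3.5, n = 2
h = (b - a)/n = 1.375000

Trapezoidal rule: (h/2)[f(x₀) + 2f(x₁) + 2f(x₂) + ... + f(xₙ)]

x_0 = 0.7500, f(x_0) = 0.316406, coefficient = 1
x_1 = 2.1250, f(x_1) = 20.390869, coefficient = 2
x_2 = 3.5000, f(x_2) = 150.062500, coefficient = 1

I ≈ (1.375000/2) × 191.160645 = 131.422943
Exact value: 104.996289
Error: 26.426654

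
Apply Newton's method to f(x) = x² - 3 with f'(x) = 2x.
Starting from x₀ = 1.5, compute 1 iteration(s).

f(x) = x² - 3
f'(x) = 2x
x₀ = 1.5

Newton-Raphson formula: x_{n+1} = x_n - f(x_n)/f'(x_n)

Iteration 1:
  f(1.500000) = -0.750000
  f'(1.500000) = 3.000000
  x_1 = 1.500000 - (-0.750000)/3.000000 = 1.750000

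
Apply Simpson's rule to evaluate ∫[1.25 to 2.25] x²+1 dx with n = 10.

f(x) = x²+1
a = 1.25, b = 2.25, n = 10
h = (b - a)/n = 0.100000

Simpson's rule: (h/3)[f(x₀) + 4f(x₁) + 2f(x₂) + ... + f(xₙ)]

x_0 = 1.2500, f(x_0) = 2.562500, coefficient = 1
x_1 = 1.3500, f(x_1) = 2.822500, coefficient = 4
x_2 = 1.4500, f(x_2) = 3.102500, coefficient = 2
x_3 = 1.5500, f(x_3) = 3.402500, coefficient = 4
x_4 = 1.6500, f(x_4) = 3.722500, coefficient = 2
x_5 = 1.7500, f(x_5) = 4.062500, coefficient = 4
x_6 = 1.8500, f(x_6) = 4.422500, coefficient = 2
x_7 = 1.9500, f(x_7) = 4.802500, coefficient = 4
x_8 = 2.0500, f(x_8) = 5.202500, coefficient = 2
x_9 = 2.1500, f(x_9) = 5.622500, coefficient = 4
x_10 = 2.2500, f(x_10) = 6.062500, coefficient = 1

I ≈ (0.100000/3) × 124.375000 = 4.145833
Exact value: 4.145833
Error: 0.000000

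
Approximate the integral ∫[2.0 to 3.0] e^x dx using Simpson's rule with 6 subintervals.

f(x) = e^x
a = 2.0, b = 3.0, n = 6
h = (b - a)/n = 0.166667

Simpson's rule: (h/3)[f(x₀) + 4f(x₁) + 2f(x₂) + ... + f(xₙ)]

x_0 = 2.0000, f(x_0) = 7.389056, coefficient = 1
x_1 = 2.1667, f(x_1) = 8.729138, coefficient = 4
x_2 = 2.3333, f(x_2) = 10.312259, coefficient = 2
x_3 = 2.5000, f(x_3) = 12.182494, coefficient = 4
x_4 = 2.6667, f(x_4) = 14.391916, coefficient = 2
x_5 = 2.8333, f(x_5) = 17.002040, coefficient = 4
x_6 = 3.0000, f(x_6) = 20.085537, coefficient = 1

I ≈ (0.166667/3) × 228.537631 = 12.696535
Exact value: 12.696481
Error: 0.000054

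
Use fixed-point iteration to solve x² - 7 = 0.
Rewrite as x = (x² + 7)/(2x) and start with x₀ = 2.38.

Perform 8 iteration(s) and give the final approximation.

Equation: x² - 7 = 0
Fixed-point form: x = (x² + 7)/(2x)
x₀ = 2.38

x_1 = g(2.380000) = 2.660588
x_2 = g(2.660588) = 2.645793
x_3 = g(2.645793) = 2.645751
x_4 = g(2.645751) = 2.645751
x_5 = g(2.645751) = 2.645751
x_6 = g(2.645751) = 2.645751
x_7 = g(2.645751) = 2.645751
x_8 = g(2.645751) = 2.645751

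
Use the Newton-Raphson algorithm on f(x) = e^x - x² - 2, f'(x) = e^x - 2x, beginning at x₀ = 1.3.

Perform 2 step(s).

f(x) = e^x - x² - 2
f'(x) = e^x - 2x
x₀ = 1.3

Newton-Raphson formula: x_{n+1} = x_n - f(x_n)/f'(x_n)

Iteration 1:
  f(1.300000) = -0.020703
  f'(1.300000) = 1.069297
  x_1 = 1.300000 - (-0.020703)/1.069297 = 1.319362
Iteration 2:
  f(1.319362) = 0.000317
  f'(1.319362) = 1.102309
  x_2 = 1.319362 - 0.000317/1.102309 = 1.319074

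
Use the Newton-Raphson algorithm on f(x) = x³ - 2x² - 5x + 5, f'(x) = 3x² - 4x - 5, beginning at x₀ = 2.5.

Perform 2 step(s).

f(x) = x³ - 2x² - 5x + 5
f'(x) = 3x² - 4x - 5
x₀ = 2.5

Newton-Raphson formula: x_{n+1} = x_n - f(x_n)/f'(x_n)

Iteration 1:
  f(2.500000) = -4.375000
  f'(2.500000) = 3.750000
  x_1 = 2.500000 - (-4.375000)/3.750000 = 3.666667
Iteration 2:
  f(3.666667) = 9.074074
  f'(3.666667) = 20.666667
  x_2 = 3.666667 - 9.074074/20.666667 = 3.227599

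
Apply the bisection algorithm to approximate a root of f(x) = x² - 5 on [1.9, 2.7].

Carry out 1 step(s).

f(x) = x² - 5
Initial interval: [1.9, 2.7]

Iteration 1:
  c_1 = (1.900000 + 2.700000)/2 = 2.300000
  f(c_1) = f(2.300000) = 0.290000
  f(a) × f(c) < 0, new interval: [1.900000, 2.300000]

After 1 iteration(s), the approximation is c_1 = 2.300000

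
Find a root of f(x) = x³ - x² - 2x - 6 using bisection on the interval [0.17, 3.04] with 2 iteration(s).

f(x) = x³ - x² - 2x - 6
Initial interval: [0.17, 3.04]

Iteration 1:
  c_1 = (0.170000 + 3.040000)/2 = 1.605000
  f(c_1) = f(1.605000) = -7.651505
  f(a) × f(c) ≥ 0, new interval: [1.605000, 3.040000]
Iteration 2:
  c_2 = (1.605000 + 3.040000)/2 = 2.322500
  f(c_2) = f(2.322500) = -3.511427
  f(a) × f(c) ≥ 0, new interval: [2.322500, 3.040000]

After 2 iteration(s), the approximation is c_2 = 2.322500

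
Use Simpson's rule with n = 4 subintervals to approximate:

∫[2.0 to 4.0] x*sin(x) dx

f(x) = x*sin(x)
a = 2.0, b = 4.0, n = 4
h = (b - a)/n = 0.500000

Simpson's rule: (h/3)[f(x₀) + 4f(x₁) + 2f(x₂) + ... + f(xₙ)]

x_0 = 2.0000, f(x_0) = 1.818595, coefficient = 1
x_1 = 2.5000, f(x_1) = 1.496180, coefficient = 4
x_2 = 3.0000, f(x_2) = 0.423360, coefficient = 2
x_3 = 3.5000, f(x_3) = -1.227741, coefficient = 4
x_4 = 4.0000, f(x_4) = -3.027210, coefficient = 1

I ≈ (0.500000/3) × 0.711861 = 0.118644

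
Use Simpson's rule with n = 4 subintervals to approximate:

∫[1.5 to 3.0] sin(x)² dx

f(x) = sin(x)²
a = 1.5, b = 3.0, n = 4
h = (b - a)/n = 0.375000

Simpson's rule: (h/3)[f(x₀) + 4f(x₁) + 2f(x₂) + ... + f(xₙ)]

x_0 = 1.5000, f(x_0) = 0.994996, coefficient = 1
x_1 = 1.8750, f(x_1) = 0.910280, coefficient = 4
x_2 = 2.2500, f(x_2) = 0.605398, coefficient = 2
x_3 = 2.6250, f(x_3) = 0.243957, coefficient = 4
x_4 = 3.0000, f(x_4) = 0.019915, coefficient = 1

I ≈ (0.375000/3) × 6.842655 = 0.855332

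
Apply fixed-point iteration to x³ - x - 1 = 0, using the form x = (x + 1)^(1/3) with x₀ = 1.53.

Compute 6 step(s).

Equation: x³ - x - 1 = 0
Fixed-point form: x = (x + 1)^(1/3)
x₀ = 1.53

x_1 = g(1.530000) = 1.362616
x_2 = g(1.362616) = 1.331878
x_3 = g(1.331878) = 1.326077
x_4 = g(1.326077) = 1.324976
x_5 = g(1.324976) = 1.324767
x_6 = g(1.324767) = 1.324727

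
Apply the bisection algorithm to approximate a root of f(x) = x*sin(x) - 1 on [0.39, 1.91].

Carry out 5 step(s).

f(x) = x*sin(x) - 1
Initial interval: [0.39, 1.91]

Iteration 1:
  c_1 = (0.390000 + 1.910000)/2 = 1.150000
  f(c_1) = f(1.150000) = 0.049679
  f(a) × f(c) < 0, new interval: [0.390000, 1.150000]
Iteration 2:
  c_2 = (0.390000 + 1.150000)/2 = 0.770000
  f(c_2) = f(0.770000) = -0.463976
  f(a) × f(c) ≥ 0, new interval: [0.770000, 1.150000]
Iteration 3:
  c_3 = (0.770000 + 1.150000)/2 = 0.960000
  f(c_3) = f(0.960000) = -0.213576
  f(a) × f(c) ≥ 0, new interval: [0.960000, 1.150000]
Iteration 4:
  c_4 = (0.960000 + 1.150000)/2 = 1.055000
  f(c_4) = f(1.055000) = -0.082255
  f(a) × f(c) ≥ 0, new interval: [1.055000, 1.150000]
Iteration 5:
  c_5 = (1.055000 + 1.150000)/2 = 1.102500
  f(c_5) = f(1.102500) = -0.016197
  f(a) × f(c) ≥ 0, new interval: [1.102500, 1.150000]

After 5 iteration(s), the approximation is c_5 = 1.102500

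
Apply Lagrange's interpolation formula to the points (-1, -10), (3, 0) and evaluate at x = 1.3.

Lagrange interpolation formula:
P(x) = Σ yᵢ × Lᵢ(x)
where Lᵢ(x) = Π_{j≠i} (x - xⱼ)/(xᵢ - xⱼ)

L_0(1.3) = (1.3 - 3)/(-1 - 3) = 0.425000
L_1(1.3) = (1.3 - (-1))/(3 - (-1)) = 0.575000

P(1.3) = (-10)×L_0(1.3) + 0×L_1(1.3)
P(1.3) = -4.250000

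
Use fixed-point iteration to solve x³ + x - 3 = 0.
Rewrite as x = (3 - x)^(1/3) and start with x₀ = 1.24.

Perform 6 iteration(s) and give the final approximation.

Equation: x³ + x - 3 = 0
Fixed-point form: x = (3 - x)^(1/3)
x₀ = 1.24

x_1 = g(1.240000) = 1.207362
x_2 = g(1.207362) = 1.214780
x_3 = g(1.214780) = 1.213102
x_4 = g(1.213102) = 1.213482
x_5 = g(1.213482) = 1.213396
x_6 = g(1.213396) = 1.213415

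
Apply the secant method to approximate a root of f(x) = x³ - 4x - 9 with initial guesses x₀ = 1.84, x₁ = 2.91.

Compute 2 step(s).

f(x) = x³ - 4x - 9
x₀ = 1.84, x₁ = 2.91

Secant formula: x_{n+1} = x_n - f(x_n)(x_n - x_{n-1})/(f(x_n) - f(x_{n-1}))

Iteration 1:
  f(1.840000) = -10.130496
  f(2.910000) = 4.002171
  x_2 = 2.910000 - 4.002171×(2.910000 - 1.840000)/(4.002171 - (-10.130496))
       = 2.606991
Iteration 2:
  f(2.910000) = 4.002171
  f(2.606991) = -1.709802
  x_3 = 2.606991 - (-1.709802)×(2.606991 - 2.910000)/(-1.709802 - 4.002171)
       = 2.697693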